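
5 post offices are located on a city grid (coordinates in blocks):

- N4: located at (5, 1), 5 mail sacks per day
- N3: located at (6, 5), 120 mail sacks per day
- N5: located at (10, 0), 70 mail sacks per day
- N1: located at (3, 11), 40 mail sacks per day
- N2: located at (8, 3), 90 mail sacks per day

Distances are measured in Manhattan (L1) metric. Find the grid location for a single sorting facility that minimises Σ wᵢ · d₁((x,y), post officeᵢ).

(6, 3)

Manhattan distance separates: Σwᵢ(|x−xᵢ|+|y−yᵢ|) = Σwᵢ|x−xᵢ| + Σwᵢ|y−yᵢ|, so x and y are optimised independently as 1-D weighted medians.
Total weight W = 325; half = 162.5.
x-coordinate, sorted with cumulative weight:
  x=3 (N1, w=40) cum 40
  x=5 (N4, w=5) cum 45
  x=6 (N3, w=120) cum 165  ← median
  x=8 (N2, w=90) cum 255
  x=10 (N5, w=70) cum 325
⇒ x* = 6
y-coordinate, sorted with cumulative weight:
  y=0 (N5, w=70) cum 70
  y=1 (N4, w=5) cum 75
  y=3 (N2, w=90) cum 165  ← median
  y=5 (N3, w=120) cum 285
  y=11 (N1, w=40) cum 325
⇒ y* = 3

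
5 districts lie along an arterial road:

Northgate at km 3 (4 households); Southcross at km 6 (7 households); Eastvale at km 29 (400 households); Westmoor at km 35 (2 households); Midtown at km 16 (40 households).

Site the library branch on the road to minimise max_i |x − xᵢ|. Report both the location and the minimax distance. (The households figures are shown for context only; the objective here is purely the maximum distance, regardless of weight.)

location 19, max distance 16

The 1-center on a line is the midpoint of the two extreme points: leftmost at 3, rightmost at 35.
Optimal location = (3 + 35)/2 = 19; maximum distance = (35 − 3)/2 = 16.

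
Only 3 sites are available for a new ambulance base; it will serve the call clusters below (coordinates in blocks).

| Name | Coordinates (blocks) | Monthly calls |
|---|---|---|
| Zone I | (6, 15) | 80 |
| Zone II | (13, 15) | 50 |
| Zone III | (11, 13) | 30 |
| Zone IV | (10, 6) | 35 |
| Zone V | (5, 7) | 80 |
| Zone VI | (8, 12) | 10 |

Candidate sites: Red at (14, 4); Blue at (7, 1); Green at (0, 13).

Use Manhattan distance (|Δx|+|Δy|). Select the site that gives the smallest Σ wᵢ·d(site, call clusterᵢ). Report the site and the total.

Green, total 3285 blocks

Total weighted distance at each candidate:
  Red (14, 4): total = 3790
  Blue (7, 1): total = 3720
  Green (0, 13): total = 3285
Minimum is at Green with total 3285 blocks.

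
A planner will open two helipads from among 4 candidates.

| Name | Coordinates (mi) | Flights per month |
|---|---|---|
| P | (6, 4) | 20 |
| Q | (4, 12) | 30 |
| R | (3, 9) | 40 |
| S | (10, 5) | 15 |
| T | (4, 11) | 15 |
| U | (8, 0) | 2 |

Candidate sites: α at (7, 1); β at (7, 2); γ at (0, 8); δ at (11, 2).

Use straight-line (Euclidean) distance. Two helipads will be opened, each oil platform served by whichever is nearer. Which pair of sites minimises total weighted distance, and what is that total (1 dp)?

{β, γ}, total 484.0

Evaluate every pair (each demand assigned to the nearer of the two):
  {β, γ}: total = 484.0
  {α, γ}: total = 512.3
  {γ, δ}: total = 533.5
  {β, δ}: total = 874.6
  {α, β}: total = 889.2
  {α, δ}: total = 969.9
Best pair: {β, γ} with total 484.0.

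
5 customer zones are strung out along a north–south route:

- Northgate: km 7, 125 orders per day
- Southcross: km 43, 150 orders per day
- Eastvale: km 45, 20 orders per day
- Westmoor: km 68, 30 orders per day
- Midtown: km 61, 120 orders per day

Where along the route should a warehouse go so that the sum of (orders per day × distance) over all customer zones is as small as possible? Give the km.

x = 43

For a sum of weighted absolute distances on a line, the optimum is the weighted median (not the mean). Total weight W = 445; half-weight = 222.5.
Sort by position and accumulate weight:
  km 7 (Northgate, w=125) → cum 125
  km 43 (Southcross, w=150) → cum 275  ≥ 222.5 → median here
  km 45 (Eastvale, w=20) → cum 295
  km 61 (Midtown, w=120) → cum 415
  km 68 (Westmoor, w=30) → cum 445
Optimal location: km 43.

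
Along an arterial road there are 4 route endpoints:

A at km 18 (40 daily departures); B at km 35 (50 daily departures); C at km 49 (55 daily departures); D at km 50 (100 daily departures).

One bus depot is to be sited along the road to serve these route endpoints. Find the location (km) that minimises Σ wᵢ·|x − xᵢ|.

For a sum of weighted absolute distances on a line, the optimum is the weighted median (not the mean). Total weight W = 245; half-weight = 122.5.
Sort by position and accumulate weight:
  km 18 (A, w=40) → cum 40
  km 35 (B, w=50) → cum 90
  km 49 (C, w=55) → cum 145  ≥ 122.5 → median here
  km 50 (D, w=100) → cum 245
Optimal location: km 49.

x = 49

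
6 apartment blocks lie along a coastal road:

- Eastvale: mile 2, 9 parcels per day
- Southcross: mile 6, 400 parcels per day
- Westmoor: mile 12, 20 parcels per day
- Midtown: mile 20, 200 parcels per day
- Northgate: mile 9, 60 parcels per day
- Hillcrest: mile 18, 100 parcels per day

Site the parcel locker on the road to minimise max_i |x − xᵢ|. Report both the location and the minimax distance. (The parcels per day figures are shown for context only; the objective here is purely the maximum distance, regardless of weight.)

location 11, max distance 9

The 1-center on a line is the midpoint of the two extreme points: leftmost at 2, rightmost at 20.
Optimal location = (2 + 20)/2 = 11; maximum distance = (20 − 2)/2 = 9.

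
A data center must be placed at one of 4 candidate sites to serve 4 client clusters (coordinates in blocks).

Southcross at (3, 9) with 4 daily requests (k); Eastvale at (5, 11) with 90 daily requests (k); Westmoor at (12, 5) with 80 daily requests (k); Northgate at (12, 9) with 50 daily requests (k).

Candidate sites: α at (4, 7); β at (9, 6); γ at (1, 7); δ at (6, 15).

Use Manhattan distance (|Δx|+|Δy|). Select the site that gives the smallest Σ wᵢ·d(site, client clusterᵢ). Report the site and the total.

β, total 1466 blocks

Total weighted distance at each candidate:
  α (4, 7): total = 1762
  β (9, 6): total = 1466
  γ (1, 7): total = 2426
  δ (6, 15): total = 2366
Minimum is at β with total 1466 blocks.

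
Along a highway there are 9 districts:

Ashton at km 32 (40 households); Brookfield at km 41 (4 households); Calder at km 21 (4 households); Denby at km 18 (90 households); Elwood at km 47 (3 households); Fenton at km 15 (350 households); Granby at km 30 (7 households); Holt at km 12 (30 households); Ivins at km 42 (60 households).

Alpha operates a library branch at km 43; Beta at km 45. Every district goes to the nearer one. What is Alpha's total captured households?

585

The indifferent point is the midpoint (43+45)/2 = 44; districts left of it (closer to Alpha at 43) go to Alpha, those right go to Beta.
  Holt at 12 (w=30) → Alpha
  Fenton at 15 (w=350) → Alpha
  Denby at 18 (w=90) → Alpha
  Calder at 21 (w=4) → Alpha
  Granby at 30 (w=7) → Alpha
  Ashton at 32 (w=40) → Alpha
  Brookfield at 41 (w=4) → Alpha
  Ivins at 42 (w=60) → Alpha
  Elwood at 47 (w=3) → Beta
Alpha captures 585; Beta captures 3.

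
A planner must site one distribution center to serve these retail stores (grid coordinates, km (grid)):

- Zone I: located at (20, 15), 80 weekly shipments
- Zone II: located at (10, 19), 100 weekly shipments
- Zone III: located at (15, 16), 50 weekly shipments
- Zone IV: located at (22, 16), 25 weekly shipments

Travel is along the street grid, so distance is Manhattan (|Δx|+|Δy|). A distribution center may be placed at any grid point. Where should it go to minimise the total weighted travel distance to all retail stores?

(15, 16)

Manhattan distance separates: Σwᵢ(|x−xᵢ|+|y−yᵢ|) = Σwᵢ|x−xᵢ| + Σwᵢ|y−yᵢ|, so x and y are optimised independently as 1-D weighted medians.
Total weight W = 255; half = 127.5.
x-coordinate, sorted with cumulative weight:
  x=10 (Zone II, w=100) cum 100
  x=15 (Zone III, w=50) cum 150  ← median
  x=20 (Zone I, w=80) cum 230
  x=22 (Zone IV, w=25) cum 255
⇒ x* = 15
y-coordinate, sorted with cumulative weight:
  y=15 (Zone I, w=80) cum 80
  y=16 (Zone III, w=50) cum 130  ← median
  y=16 (Zone IV, w=25) cum 155
  y=19 (Zone II, w=100) cum 255
⇒ y* = 16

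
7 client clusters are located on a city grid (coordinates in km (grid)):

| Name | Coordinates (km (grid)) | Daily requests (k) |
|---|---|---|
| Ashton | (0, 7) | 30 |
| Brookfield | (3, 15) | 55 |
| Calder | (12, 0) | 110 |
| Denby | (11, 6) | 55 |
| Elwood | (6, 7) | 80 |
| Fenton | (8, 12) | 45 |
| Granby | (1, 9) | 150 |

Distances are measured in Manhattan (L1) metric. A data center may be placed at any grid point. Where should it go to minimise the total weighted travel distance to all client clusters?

(6, 7)

Manhattan distance separates: Σwᵢ(|x−xᵢ|+|y−yᵢ|) = Σwᵢ|x−xᵢ| + Σwᵢ|y−yᵢ|, so x and y are optimised independently as 1-D weighted medians.
Total weight W = 525; half = 262.5.
x-coordinate, sorted with cumulative weight:
  x=0 (Ashton, w=30) cum 30
  x=1 (Granby, w=150) cum 180
  x=3 (Brookfield, w=55) cum 235
  x=6 (Elwood, w=80) cum 315  ← median
  x=8 (Fenton, w=45) cum 360
  x=11 (Denby, w=55) cum 415
  x=12 (Calder, w=110) cum 525
⇒ x* = 6
y-coordinate, sorted with cumulative weight:
  y=0 (Calder, w=110) cum 110
  y=6 (Denby, w=55) cum 165
  y=7 (Ashton, w=30) cum 195
  y=7 (Elwood, w=80) cum 275  ← median
  y=9 (Granby, w=150) cum 425
  y=12 (Fenton, w=45) cum 470
  y=15 (Brookfield, w=55) cum 525
⇒ y* = 7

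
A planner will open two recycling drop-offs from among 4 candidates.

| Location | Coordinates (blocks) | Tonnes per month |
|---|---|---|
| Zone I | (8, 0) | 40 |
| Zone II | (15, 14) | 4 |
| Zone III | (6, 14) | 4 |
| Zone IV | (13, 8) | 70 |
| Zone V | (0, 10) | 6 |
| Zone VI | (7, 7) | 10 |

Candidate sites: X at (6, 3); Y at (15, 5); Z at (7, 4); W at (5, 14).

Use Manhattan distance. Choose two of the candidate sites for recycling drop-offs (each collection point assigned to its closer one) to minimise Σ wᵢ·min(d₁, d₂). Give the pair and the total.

{Y, Z}, total 738

Evaluate every pair (each demand assigned to the nearer of the two):
  {Y, Z}: total = 738
  {X, Y}: total = 758
  {Y, W}: total = 1014
  {Z, W}: total = 1028
  {X, Z}: total = 1124
  {X, W}: total = 1188
Best pair: {Y, Z} with total 738.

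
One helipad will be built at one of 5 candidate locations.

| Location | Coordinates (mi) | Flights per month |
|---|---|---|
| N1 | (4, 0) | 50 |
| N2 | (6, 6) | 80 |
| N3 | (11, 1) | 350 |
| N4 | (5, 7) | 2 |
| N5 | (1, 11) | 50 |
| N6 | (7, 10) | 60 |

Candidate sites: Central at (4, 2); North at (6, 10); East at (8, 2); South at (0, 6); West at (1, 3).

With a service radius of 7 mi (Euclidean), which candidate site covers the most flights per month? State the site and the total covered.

East, covering 482

Coverage radius r = 7 mi; a point is covered iff (Δx)²+(Δy)² ≤ 7² = 49.
  Central (4, 2): covers {N1, N2, N4} → 132
  North (6, 10): covers {N2, N4, N5, N6} → 192
  East (8, 2): covers {N1, N2, N3, N4} → 482
  South (0, 6): covers {N2, N4, N5} → 132
  West (1, 3): covers {N1, N2, N4} → 132
Maximum coverage at East: 482 flights per month.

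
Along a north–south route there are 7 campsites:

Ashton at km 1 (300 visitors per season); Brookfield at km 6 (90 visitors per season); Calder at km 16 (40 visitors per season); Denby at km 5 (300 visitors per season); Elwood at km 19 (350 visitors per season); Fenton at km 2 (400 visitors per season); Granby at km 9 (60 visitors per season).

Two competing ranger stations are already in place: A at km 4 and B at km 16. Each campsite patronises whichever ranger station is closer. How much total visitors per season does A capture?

The indifferent point is the midpoint (4+16)/2 = 10; campsites left of it (closer to A at 4) go to A, those right go to B.
  Ashton at 1 (w=300) → A
  Fenton at 2 (w=400) → A
  Denby at 5 (w=300) → A
  Brookfield at 6 (w=90) → A
  Granby at 9 (w=60) → A
  Calder at 16 (w=40) → B
  Elwood at 19 (w=350) → B
A captures 1150; B captures 390.

1150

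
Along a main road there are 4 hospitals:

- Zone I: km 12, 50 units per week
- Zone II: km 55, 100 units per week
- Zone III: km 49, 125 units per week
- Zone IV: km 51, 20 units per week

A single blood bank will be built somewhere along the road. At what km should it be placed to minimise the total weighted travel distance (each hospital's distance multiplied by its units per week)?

For a sum of weighted absolute distances on a line, the optimum is the weighted median (not the mean). Total weight W = 295; half-weight = 147.5.
Sort by position and accumulate weight:
  km 12 (Zone I, w=50) → cum 50
  km 49 (Zone III, w=125) → cum 175  ≥ 147.5 → median here
  km 51 (Zone IV, w=20) → cum 195
  km 55 (Zone II, w=100) → cum 295
Optimal location: km 49.

x = 49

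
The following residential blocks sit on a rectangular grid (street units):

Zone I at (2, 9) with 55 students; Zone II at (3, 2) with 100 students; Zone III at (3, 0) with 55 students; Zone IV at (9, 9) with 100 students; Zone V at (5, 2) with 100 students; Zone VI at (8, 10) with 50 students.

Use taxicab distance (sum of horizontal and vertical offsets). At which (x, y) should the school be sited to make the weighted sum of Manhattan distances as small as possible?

Manhattan distance separates: Σwᵢ(|x−xᵢ|+|y−yᵢ|) = Σwᵢ|x−xᵢ| + Σwᵢ|y−yᵢ|, so x and y are optimised independently as 1-D weighted medians.
Total weight W = 460; half = 230.
x-coordinate, sorted with cumulative weight:
  x=2 (Zone I, w=55) cum 55
  x=3 (Zone II, w=100) cum 155
  x=3 (Zone III, w=55) cum 210
  x=5 (Zone V, w=100) cum 310  ← median
  x=8 (Zone VI, w=50) cum 360
  x=9 (Zone IV, w=100) cum 460
⇒ x* = 5
y-coordinate, sorted with cumulative weight:
  y=0 (Zone III, w=55) cum 55
  y=2 (Zone II, w=100) cum 155
  y=2 (Zone V, w=100) cum 255  ← median
  y=9 (Zone I, w=55) cum 310
  y=9 (Zone IV, w=100) cum 410
  y=10 (Zone VI, w=50) cum 460
⇒ y* = 2

(5, 2)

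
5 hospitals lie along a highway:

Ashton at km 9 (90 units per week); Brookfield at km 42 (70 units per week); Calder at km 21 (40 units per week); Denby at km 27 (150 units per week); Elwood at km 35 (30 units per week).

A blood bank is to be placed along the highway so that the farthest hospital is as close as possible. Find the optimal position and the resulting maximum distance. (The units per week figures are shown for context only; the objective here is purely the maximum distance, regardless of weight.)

The 1-center on a line is the midpoint of the two extreme points: leftmost at 9, rightmost at 42.
Optimal location = (9 + 42)/2 = 25.5; maximum distance = (42 − 9)/2 = 16.5.

location 25.5, max distance 16.5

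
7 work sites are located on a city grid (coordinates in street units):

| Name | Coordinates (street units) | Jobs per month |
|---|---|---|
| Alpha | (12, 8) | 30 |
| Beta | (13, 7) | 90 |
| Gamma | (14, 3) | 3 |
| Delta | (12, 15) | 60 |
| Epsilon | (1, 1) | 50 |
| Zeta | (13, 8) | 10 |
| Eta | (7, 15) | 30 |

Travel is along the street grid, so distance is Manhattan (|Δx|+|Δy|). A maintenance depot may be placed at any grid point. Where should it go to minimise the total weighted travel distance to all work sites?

Manhattan distance separates: Σwᵢ(|x−xᵢ|+|y−yᵢ|) = Σwᵢ|x−xᵢ| + Σwᵢ|y−yᵢ|, so x and y are optimised independently as 1-D weighted medians.
Total weight W = 273; half = 136.5.
x-coordinate, sorted with cumulative weight:
  x=1 (Epsilon, w=50) cum 50
  x=7 (Eta, w=30) cum 80
  x=12 (Alpha, w=30) cum 110
  x=12 (Delta, w=60) cum 170  ← median
  x=13 (Beta, w=90) cum 260
  x=13 (Zeta, w=10) cum 270
  x=14 (Gamma, w=3) cum 273
⇒ x* = 12
y-coordinate, sorted with cumulative weight:
  y=1 (Epsilon, w=50) cum 50
  y=3 (Gamma, w=3) cum 53
  y=7 (Beta, w=90) cum 143  ← median
  y=8 (Alpha, w=30) cum 173
  y=8 (Zeta, w=10) cum 183
  y=15 (Delta, w=60) cum 243
  y=15 (Eta, w=30) cum 273
⇒ y* = 7

(12, 7)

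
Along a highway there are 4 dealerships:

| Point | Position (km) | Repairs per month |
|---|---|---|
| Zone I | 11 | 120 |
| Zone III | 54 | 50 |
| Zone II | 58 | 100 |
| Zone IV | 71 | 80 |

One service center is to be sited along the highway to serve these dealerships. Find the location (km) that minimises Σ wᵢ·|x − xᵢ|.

For a sum of weighted absolute distances on a line, the optimum is the weighted median (not the mean). Total weight W = 350; half-weight = 175.
Sort by position and accumulate weight:
  km 11 (Zone I, w=120) → cum 120
  km 54 (Zone III, w=50) → cum 170
  km 58 (Zone II, w=100) → cum 270  ≥ 175 → median here
  km 71 (Zone IV, w=80) → cum 350
Optimal location: km 58.

x = 58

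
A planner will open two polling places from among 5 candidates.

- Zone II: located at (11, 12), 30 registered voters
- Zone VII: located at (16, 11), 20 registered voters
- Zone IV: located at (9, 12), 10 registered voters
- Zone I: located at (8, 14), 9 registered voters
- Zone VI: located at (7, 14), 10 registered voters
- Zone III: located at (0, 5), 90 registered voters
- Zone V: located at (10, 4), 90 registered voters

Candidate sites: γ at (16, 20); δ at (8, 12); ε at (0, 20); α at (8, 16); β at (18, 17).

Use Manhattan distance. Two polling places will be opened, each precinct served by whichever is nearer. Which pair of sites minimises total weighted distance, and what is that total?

Evaluate every pair (each demand assigned to the nearer of the two):
  {δ, β}: total = 2558
  {γ, δ}: total = 2578
  {δ, ε}: total = 2578
  {δ, α}: total = 2578
  {ε, α}: total = 3178
  {α, β}: total = 3438
  {γ, α}: total = 3458
  {ε, β}: total = 4147
  {γ, ε}: total = 4306
  {γ, β}: total = 5507
Best pair: {δ, β} with total 2558.

{δ, β}, total 2558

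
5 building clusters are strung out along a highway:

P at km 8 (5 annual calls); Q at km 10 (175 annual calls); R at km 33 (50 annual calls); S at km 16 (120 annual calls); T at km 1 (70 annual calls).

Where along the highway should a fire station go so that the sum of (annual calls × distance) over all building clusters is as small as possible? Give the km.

For a sum of weighted absolute distances on a line, the optimum is the weighted median (not the mean). Total weight W = 420; half-weight = 210.
Sort by position and accumulate weight:
  km 1 (T, w=70) → cum 70
  km 8 (P, w=5) → cum 75
  km 10 (Q, w=175) → cum 250  ≥ 210 → median here
  km 16 (S, w=120) → cum 370
  km 33 (R, w=50) → cum 420
Optimal location: km 10.

x = 10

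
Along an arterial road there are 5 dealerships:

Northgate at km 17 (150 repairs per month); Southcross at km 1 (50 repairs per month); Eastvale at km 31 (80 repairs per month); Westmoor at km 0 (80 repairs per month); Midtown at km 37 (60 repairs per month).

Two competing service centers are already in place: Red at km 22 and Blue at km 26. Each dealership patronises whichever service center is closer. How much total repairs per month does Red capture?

280

The indifferent point is the midpoint (22+26)/2 = 24; dealerships left of it (closer to Red at 22) go to Red, those right go to Blue.
  Westmoor at 0 (w=80) → Red
  Southcross at 1 (w=50) → Red
  Northgate at 17 (w=150) → Red
  Eastvale at 31 (w=80) → Blue
  Midtown at 37 (w=60) → Blue
Red captures 280; Blue captures 140.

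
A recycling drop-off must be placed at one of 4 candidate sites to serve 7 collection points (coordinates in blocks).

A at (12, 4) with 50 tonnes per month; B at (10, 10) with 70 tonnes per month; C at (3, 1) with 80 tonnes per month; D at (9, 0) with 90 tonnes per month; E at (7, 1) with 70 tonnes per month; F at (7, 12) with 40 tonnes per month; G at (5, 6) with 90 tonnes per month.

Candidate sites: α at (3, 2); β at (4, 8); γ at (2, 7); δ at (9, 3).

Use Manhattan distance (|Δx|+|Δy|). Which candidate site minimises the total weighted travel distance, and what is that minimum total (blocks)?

δ, total 3020 blocks

Total weighted distance at each candidate:
  α (3, 2): total = 3850
  β (4, 8): total = 4220
  γ (2, 7): total = 4770
  δ (9, 3): total = 3020
Minimum is at δ with total 3020 blocks.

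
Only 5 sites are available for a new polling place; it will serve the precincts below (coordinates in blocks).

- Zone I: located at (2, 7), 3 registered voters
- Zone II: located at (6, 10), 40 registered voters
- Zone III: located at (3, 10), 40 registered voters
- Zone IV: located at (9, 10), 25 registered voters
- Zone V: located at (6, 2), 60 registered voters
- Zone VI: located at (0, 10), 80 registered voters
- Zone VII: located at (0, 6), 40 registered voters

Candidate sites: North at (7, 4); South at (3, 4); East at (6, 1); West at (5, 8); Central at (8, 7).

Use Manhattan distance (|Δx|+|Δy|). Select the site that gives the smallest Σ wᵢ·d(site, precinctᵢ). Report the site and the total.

West, total 1702 blocks

Total weighted distance at each candidate:
  North (7, 4): total = 2484
  South (3, 4): total = 2132
  East (6, 1): total = 2870
  West (5, 8): total = 1702
  Central (8, 7): total = 2298
Minimum is at West with total 1702 blocks.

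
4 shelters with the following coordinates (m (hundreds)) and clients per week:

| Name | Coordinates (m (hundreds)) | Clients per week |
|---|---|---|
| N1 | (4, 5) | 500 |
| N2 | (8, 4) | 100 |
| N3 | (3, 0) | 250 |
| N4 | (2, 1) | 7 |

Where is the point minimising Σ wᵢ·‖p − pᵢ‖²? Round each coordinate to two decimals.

The minimiser of Σwᵢ‖p−pᵢ‖² is the weighted centroid p* = (Σwᵢpᵢ)/(Σwᵢ).
Σwᵢ = 857.
Σwᵢxᵢ = 500·4 + 100·8 + 250·3 + 7·2 = 3564.
Σwᵢyᵢ = 500·5 + 100·4 + 250·0 + 7·1 = 2907.
x* = 3564/857 = 4.16, y* = 2907/857 = 3.39.

(4.16, 3.39)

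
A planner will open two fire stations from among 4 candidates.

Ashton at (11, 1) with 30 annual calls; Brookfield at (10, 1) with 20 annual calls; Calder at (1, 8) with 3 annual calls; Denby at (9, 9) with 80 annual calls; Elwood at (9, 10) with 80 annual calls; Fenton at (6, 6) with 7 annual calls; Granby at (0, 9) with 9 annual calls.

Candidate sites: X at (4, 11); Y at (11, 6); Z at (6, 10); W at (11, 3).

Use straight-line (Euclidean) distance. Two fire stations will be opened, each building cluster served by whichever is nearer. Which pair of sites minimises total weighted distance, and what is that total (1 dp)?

Evaluate every pair (each demand assigned to the nearer of the two):
  {Z, W}: total = 696.6
  {Y, Z}: total = 843.9
  {Y, W}: total = 919.1
  {X, Y}: total = 986.2
  {X, W}: total = 1034.1
  {X, Z}: total = 1079.8
Best pair: {Z, W} with total 696.6.

{Z, W}, total 696.6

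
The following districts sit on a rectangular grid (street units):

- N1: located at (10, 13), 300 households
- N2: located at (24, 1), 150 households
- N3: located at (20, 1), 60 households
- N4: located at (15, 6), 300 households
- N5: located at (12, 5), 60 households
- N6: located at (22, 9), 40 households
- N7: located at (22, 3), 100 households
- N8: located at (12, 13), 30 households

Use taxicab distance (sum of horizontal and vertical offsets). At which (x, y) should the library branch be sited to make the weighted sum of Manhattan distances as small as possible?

(15, 6)

Manhattan distance separates: Σwᵢ(|x−xᵢ|+|y−yᵢ|) = Σwᵢ|x−xᵢ| + Σwᵢ|y−yᵢ|, so x and y are optimised independently as 1-D weighted medians.
Total weight W = 1040; half = 520.
x-coordinate, sorted with cumulative weight:
  x=10 (N1, w=300) cum 300
  x=12 (N5, w=60) cum 360
  x=12 (N8, w=30) cum 390
  x=15 (N4, w=300) cum 690  ← median
  x=20 (N3, w=60) cum 750
  x=22 (N6, w=40) cum 790
  x=22 (N7, w=100) cum 890
  x=24 (N2, w=150) cum 1040
⇒ x* = 15
y-coordinate, sorted with cumulative weight:
  y=1 (N2, w=150) cum 150
  y=1 (N3, w=60) cum 210
  y=3 (N7, w=100) cum 310
  y=5 (N5, w=60) cum 370
  y=6 (N4, w=300) cum 670  ← median
  y=9 (N6, w=40) cum 710
  y=13 (N1, w=300) cum 1010
  y=13 (N8, w=30) cum 1040
⇒ y* = 6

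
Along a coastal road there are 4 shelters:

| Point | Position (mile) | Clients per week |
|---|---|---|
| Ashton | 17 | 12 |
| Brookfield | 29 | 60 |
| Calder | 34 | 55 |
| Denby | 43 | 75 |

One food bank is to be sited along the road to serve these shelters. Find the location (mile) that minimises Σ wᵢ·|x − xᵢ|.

x = 34

For a sum of weighted absolute distances on a line, the optimum is the weighted median (not the mean). Total weight W = 202; half-weight = 101.
Sort by position and accumulate weight:
  mile 17 (Ashton, w=12) → cum 12
  mile 29 (Brookfield, w=60) → cum 72
  mile 34 (Calder, w=55) → cum 127  ≥ 101 → median here
  mile 43 (Denby, w=75) → cum 202
Optimal location: mile 34.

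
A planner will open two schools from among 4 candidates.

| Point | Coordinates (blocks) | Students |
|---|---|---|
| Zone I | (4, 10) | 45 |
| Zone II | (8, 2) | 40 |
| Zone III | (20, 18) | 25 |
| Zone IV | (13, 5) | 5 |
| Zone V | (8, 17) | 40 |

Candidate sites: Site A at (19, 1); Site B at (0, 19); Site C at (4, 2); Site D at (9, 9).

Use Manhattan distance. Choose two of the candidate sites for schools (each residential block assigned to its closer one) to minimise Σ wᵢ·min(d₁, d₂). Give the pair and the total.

Evaluate every pair (each demand assigned to the nearer of the two):
  {Site C, Site D}: total = 1330
  {Site A, Site D}: total = 1440
  {Site B, Site D}: total = 1490
  {Site B, Site C}: total = 1505
  {Site A, Site C}: total = 1780
  {Site A, Site B}: total = 1965
Best pair: {Site C, Site D} with total 1330.

{Site C, Site D}, total 1330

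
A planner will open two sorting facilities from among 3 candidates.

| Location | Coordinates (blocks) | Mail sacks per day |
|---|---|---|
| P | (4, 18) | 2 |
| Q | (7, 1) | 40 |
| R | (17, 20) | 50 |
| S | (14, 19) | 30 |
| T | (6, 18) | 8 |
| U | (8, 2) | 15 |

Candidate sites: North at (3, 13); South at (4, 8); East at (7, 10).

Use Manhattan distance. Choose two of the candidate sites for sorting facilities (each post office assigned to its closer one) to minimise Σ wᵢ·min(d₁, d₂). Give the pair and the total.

{North, East}, total 2051

Evaluate every pair (each demand assigned to the nearer of the two):
  {North, East}: total = 2051
  {South, East}: total = 2067
  {North, South}: total = 2186
Best pair: {North, East} with total 2051.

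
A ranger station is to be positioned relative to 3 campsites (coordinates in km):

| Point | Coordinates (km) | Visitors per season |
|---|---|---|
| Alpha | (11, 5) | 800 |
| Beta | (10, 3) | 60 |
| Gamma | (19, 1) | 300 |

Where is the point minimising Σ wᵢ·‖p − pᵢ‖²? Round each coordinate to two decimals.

(13.02, 3.86)

The minimiser of Σwᵢ‖p−pᵢ‖² is the weighted centroid p* = (Σwᵢpᵢ)/(Σwᵢ).
Σwᵢ = 1160.
Σwᵢxᵢ = 800·11 + 60·10 + 300·19 = 15100.
Σwᵢyᵢ = 800·5 + 60·3 + 300·1 = 4480.
x* = 15100/1160 = 13.02, y* = 4480/1160 = 3.86.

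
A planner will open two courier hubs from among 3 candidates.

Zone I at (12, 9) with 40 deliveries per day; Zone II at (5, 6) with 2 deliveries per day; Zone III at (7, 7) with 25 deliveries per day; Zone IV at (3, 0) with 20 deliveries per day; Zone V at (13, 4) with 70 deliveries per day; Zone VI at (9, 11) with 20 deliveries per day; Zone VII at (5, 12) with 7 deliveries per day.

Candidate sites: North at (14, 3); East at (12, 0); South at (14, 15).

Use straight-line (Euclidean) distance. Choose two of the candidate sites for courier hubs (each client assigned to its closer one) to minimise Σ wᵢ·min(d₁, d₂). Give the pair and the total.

{North, South}, total 995.0

Evaluate every pair (each demand assigned to the nearer of the two):
  {North, South}: total = 995.0
  {North, East}: total = 1029.7
  {East, South}: total = 1149.6
Best pair: {North, South} with total 995.0.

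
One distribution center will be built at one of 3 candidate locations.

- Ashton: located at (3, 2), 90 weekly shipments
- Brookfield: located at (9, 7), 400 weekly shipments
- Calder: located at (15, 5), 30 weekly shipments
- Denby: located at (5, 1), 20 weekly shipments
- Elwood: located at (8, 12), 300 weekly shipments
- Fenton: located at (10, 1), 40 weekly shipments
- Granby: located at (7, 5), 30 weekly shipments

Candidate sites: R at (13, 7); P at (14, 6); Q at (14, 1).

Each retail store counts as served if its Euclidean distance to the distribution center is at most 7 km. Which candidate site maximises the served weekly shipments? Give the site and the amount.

R, covering 500

Coverage radius r = 7 km; a point is covered iff (Δx)²+(Δy)² ≤ 7² = 49.
  R (13, 7): covers {Brookfield, Calder, Fenton, Granby} → 500
  P (14, 6): covers {Brookfield, Calder, Fenton} → 470
  Q (14, 1): covers {Calder, Fenton} → 70
Maximum coverage at R: 500 weekly shipments.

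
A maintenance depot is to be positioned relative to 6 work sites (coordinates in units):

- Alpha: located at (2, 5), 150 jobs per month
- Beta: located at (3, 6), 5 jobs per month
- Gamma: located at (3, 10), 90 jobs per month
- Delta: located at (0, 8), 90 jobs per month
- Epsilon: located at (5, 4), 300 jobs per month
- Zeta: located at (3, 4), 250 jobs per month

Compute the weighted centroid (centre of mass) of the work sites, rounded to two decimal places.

The minimiser of Σwᵢ‖p−pᵢ‖² is the weighted centroid p* = (Σwᵢpᵢ)/(Σwᵢ).
Σwᵢ = 885.
Σwᵢxᵢ = 150·2 + 5·3 + 90·3 + 90·0 + 300·5 + 250·3 = 2835.
Σwᵢyᵢ = 150·5 + 5·6 + 90·10 + 90·8 + 300·4 + 250·4 = 4600.
x* = 2835/885 = 3.20, y* = 4600/885 = 5.20.

(3.20, 5.20)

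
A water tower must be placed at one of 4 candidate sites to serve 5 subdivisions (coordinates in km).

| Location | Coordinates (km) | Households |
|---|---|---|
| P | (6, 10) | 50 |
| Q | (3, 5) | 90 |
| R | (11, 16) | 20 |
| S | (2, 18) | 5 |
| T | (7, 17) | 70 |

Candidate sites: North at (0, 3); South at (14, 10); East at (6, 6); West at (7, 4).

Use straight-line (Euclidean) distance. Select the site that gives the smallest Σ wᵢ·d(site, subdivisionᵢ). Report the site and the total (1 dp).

East, total 1544.6 km

Total weighted distance at each candidate:
  North (0, 3): total = 2297.4
  South (14, 10): total = 2386.7
  East (6, 6): total = 1544.6
  West (7, 4): total = 1912.5
Minimum is at East with total 1544.6 km.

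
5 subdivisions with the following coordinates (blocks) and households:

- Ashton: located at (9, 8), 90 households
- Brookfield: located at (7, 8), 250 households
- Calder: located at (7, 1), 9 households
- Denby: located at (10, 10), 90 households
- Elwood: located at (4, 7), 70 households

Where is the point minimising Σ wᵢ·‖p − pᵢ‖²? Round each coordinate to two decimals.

The minimiser of Σwᵢ‖p−pᵢ‖² is the weighted centroid p* = (Σwᵢpᵢ)/(Σwᵢ).
Σwᵢ = 509.
Σwᵢxᵢ = 90·9 + 250·7 + 9·7 + 90·10 + 70·4 = 3803.
Σwᵢyᵢ = 90·8 + 250·8 + 9·1 + 90·10 + 70·7 = 4119.
x* = 3803/509 = 7.47, y* = 4119/509 = 8.09.

(7.47, 8.09)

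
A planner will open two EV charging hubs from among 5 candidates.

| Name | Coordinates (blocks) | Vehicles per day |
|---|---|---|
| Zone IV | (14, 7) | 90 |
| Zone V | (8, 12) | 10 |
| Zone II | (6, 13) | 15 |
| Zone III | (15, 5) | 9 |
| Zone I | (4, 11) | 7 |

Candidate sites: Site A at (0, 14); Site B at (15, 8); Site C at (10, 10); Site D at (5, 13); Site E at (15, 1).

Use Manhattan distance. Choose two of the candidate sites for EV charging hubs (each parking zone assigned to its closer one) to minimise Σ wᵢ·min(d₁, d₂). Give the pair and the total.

{Site B, Site D}, total 283

Evaluate every pair (each demand assigned to the nearer of the two):
  {Site B, Site D}: total = 283
  {Site B, Site C}: total = 401
  {Site A, Site B}: total = 461
  {Site B, Site E}: total = 625
  {Site D, Site E}: total = 742
  {Site C, Site D}: total = 796
  {Site C, Site E}: total = 860
  {Site A, Site C}: total = 914
  {Site A, Site E}: total = 920
  {Site A, Site D}: total = 1588
Best pair: {Site B, Site D} with total 283.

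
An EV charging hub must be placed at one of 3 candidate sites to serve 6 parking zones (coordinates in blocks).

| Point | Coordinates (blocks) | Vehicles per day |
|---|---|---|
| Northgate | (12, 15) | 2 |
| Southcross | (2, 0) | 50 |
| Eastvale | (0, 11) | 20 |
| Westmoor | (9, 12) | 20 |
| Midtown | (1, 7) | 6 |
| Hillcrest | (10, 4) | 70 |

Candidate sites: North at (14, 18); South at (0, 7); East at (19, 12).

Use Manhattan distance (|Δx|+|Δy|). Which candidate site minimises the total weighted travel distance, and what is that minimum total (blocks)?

Total weighted distance at each candidate:
  North (14, 18): total = 3554
  South (0, 7): total = 1766
  East (19, 12): total = 3398
Minimum is at South with total 1766 blocks.

South, total 1766 blocks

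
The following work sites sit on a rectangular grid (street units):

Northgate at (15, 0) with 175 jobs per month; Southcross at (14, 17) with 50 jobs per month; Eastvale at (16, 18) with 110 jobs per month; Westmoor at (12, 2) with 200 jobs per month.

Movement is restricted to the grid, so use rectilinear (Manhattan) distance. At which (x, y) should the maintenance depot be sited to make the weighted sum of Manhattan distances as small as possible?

Manhattan distance separates: Σwᵢ(|x−xᵢ|+|y−yᵢ|) = Σwᵢ|x−xᵢ| + Σwᵢ|y−yᵢ|, so x and y are optimised independently as 1-D weighted medians.
Total weight W = 535; half = 267.5.
x-coordinate, sorted with cumulative weight:
  x=12 (Westmoor, w=200) cum 200
  x=14 (Southcross, w=50) cum 250
  x=15 (Northgate, w=175) cum 425  ← median
  x=16 (Eastvale, w=110) cum 535
⇒ x* = 15
y-coordinate, sorted with cumulative weight:
  y=0 (Northgate, w=175) cum 175
  y=2 (Westmoor, w=200) cum 375  ← median
  y=17 (Southcross, w=50) cum 425
  y=18 (Eastvale, w=110) cum 535
⇒ y* = 2

(15, 2)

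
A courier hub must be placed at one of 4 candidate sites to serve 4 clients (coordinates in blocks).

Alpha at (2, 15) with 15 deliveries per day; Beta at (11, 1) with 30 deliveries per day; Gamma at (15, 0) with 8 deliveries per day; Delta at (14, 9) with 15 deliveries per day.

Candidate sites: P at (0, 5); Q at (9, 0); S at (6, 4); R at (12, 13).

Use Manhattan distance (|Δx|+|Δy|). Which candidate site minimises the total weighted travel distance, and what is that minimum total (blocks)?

Q, total 678 blocks

Total weighted distance at each candidate:
  P (0, 5): total = 1060
  Q (9, 0): total = 678
  S (6, 4): total = 764
  R (12, 13): total = 788
Minimum is at Q with total 678 blocks.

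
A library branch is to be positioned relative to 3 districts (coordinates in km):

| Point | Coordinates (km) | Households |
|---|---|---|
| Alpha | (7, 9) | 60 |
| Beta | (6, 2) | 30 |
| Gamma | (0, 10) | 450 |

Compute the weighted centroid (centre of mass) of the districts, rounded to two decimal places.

The minimiser of Σwᵢ‖p−pᵢ‖² is the weighted centroid p* = (Σwᵢpᵢ)/(Σwᵢ).
Σwᵢ = 540.
Σwᵢxᵢ = 60·7 + 30·6 + 450·0 = 600.
Σwᵢyᵢ = 60·9 + 30·2 + 450·10 = 5100.
x* = 600/540 = 1.11, y* = 5100/540 = 9.44.

(1.11, 9.44)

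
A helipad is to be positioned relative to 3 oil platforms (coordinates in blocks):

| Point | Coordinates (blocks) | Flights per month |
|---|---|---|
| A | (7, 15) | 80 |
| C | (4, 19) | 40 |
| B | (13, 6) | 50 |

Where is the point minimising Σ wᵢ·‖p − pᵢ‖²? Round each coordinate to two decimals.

(8.06, 13.29)

The minimiser of Σwᵢ‖p−pᵢ‖² is the weighted centroid p* = (Σwᵢpᵢ)/(Σwᵢ).
Σwᵢ = 170.
Σwᵢxᵢ = 80·7 + 40·4 + 50·13 = 1370.
Σwᵢyᵢ = 80·15 + 40·19 + 50·6 = 2260.
x* = 1370/170 = 8.06, y* = 2260/170 = 13.29.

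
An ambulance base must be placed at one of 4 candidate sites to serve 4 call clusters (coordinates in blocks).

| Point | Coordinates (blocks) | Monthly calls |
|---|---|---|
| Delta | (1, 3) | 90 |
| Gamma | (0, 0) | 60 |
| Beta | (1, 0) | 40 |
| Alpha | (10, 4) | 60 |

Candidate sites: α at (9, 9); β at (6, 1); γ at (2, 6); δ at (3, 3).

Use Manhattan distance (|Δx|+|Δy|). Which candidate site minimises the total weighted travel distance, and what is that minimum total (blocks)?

δ, total 1220 blocks

Total weighted distance at each candidate:
  α (9, 9): total = 3380
  β (6, 1): total = 1710
  γ (2, 6): total = 1720
  δ (3, 3): total = 1220
Minimum is at δ with total 1220 blocks.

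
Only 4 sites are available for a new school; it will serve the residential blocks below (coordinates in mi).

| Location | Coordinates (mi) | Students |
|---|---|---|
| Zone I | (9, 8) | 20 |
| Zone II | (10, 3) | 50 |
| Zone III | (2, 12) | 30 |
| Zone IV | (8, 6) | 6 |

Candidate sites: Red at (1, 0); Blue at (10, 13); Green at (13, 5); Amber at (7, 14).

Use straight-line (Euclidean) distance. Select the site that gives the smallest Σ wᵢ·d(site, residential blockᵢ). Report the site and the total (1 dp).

Total weighted distance at each candidate:
  Red (1, 0): total = 1117.2
  Blue (10, 13): total = 887.5
  Green (13, 5): total = 702.0
  Amber (7, 14): total = 906.5
Minimum is at Green with total 702.0 mi.

Green, total 702.0 mi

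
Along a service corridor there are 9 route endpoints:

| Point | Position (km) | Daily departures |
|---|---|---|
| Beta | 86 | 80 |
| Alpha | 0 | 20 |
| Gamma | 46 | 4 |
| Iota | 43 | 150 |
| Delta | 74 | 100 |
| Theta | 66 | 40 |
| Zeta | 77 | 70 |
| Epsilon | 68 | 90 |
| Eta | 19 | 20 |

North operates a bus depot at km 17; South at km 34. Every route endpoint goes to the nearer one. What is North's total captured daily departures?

40

The indifferent point is the midpoint (17+34)/2 = 25.5; route endpoints left of it (closer to North at 17) go to North, those right go to South.
  Alpha at 0 (w=20) → North
  Eta at 19 (w=20) → North
  Iota at 43 (w=150) → South
  Gamma at 46 (w=4) → South
  Theta at 66 (w=40) → South
  Epsilon at 68 (w=90) → South
  Delta at 74 (w=100) → South
  Zeta at 77 (w=70) → South
  Beta at 86 (w=80) → South
North captures 40; South captures 534.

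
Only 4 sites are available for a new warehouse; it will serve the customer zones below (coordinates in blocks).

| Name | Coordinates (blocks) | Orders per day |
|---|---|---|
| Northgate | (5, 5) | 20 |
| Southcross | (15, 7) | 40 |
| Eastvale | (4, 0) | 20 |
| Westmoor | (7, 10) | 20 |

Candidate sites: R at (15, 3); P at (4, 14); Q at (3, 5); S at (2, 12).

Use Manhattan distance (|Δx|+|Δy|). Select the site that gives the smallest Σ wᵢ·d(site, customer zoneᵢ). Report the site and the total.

Total weighted distance at each candidate:
  R (15, 3): total = 980
  P (4, 14): total = 1340
  Q (3, 5): total = 900
  S (2, 12): total = 1340
Minimum is at Q with total 900 blocks.

Q, total 900 blocks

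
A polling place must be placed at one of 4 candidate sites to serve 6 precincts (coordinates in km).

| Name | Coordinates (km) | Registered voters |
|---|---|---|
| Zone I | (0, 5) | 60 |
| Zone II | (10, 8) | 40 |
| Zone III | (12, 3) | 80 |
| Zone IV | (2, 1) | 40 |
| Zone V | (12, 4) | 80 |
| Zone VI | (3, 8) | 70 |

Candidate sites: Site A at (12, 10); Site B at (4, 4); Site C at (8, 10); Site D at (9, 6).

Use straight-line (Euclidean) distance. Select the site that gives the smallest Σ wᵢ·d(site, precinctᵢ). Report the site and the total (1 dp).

Total weighted distance at each candidate:
  Site A (12, 10): total = 3116.7
  Site B (4, 4): total = 2253.7
  Site C (8, 10): total = 2710.7
  Site D (9, 6): total = 2047.4
Minimum is at Site D with total 2047.4 km.

Site D, total 2047.4 km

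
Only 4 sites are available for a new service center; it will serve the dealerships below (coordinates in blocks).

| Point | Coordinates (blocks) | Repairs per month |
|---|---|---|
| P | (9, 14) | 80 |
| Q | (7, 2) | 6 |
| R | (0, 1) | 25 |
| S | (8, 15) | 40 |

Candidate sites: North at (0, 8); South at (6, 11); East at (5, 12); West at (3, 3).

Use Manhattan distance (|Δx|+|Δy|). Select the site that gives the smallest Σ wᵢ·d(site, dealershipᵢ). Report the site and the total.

South, total 1180 blocks

Total weighted distance at each candidate:
  North (0, 8): total = 2053
  South (6, 11): total = 1180
  East (5, 12): total = 1192
  West (3, 3): total = 2195
Minimum is at South with total 1180 blocks.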